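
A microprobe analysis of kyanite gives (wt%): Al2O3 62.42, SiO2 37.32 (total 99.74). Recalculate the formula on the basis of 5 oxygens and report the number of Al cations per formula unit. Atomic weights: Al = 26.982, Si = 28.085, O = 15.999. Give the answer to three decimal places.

Al2O3: 62.42/101.961 = 0.61219 mol → 1.22438 mol Al, 1.83657 mol O.
SiO2: 37.32/60.083 = 0.62114 mol → 0.62114 mol Si, 1.24228 mol O.
Total oxygen = 3.07885 mol. Normalization factor = 5/3.07885 = 1.62398.
Al per 5 O = 1.22438 × 1.62398 = 1.988.

1.988 Al apfu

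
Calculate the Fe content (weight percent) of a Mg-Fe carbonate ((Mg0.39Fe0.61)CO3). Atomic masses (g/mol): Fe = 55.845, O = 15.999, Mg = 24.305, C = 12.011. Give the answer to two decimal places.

32.90 weight percent

Molar mass of (Mg0.39Fe0.61)CO3: 0.39*24.305 + 0.61*55.845 + 1*12.011 + 3*15.999 = 103.552 g/mol.
Mass of Fe per formula unit: 0.61 × 55.845 = 34.065 g.
Weight fraction Fe = 34.065 / 103.552 = 0.3290.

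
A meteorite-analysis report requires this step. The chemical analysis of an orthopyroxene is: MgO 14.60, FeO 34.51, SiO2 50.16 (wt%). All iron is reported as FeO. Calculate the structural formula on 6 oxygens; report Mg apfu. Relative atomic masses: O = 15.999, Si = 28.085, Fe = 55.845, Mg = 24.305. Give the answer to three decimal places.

MgO: 14.60/40.304 = 0.36225 mol → 0.36225 mol Mg, 0.36225 mol O.
FeO: 34.51/71.844 = 0.48035 mol → 0.48035 mol Fe, 0.48035 mol O.
SiO2: 50.16/60.083 = 0.83485 mol → 0.83485 mol Si, 1.66970 mol O.
Total oxygen = 2.51230 mol. Normalization factor = 6/2.51230 = 2.38825.
Mg per 6 O = 0.36225 × 2.38825 = 0.865.

0.865 Mg apfu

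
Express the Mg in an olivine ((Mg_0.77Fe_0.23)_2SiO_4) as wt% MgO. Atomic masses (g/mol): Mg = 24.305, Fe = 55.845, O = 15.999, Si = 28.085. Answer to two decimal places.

39.99 wt%

Formula mass = 155.199 g/mol.
1.54 Mg → 1.5400 mol MgO per formula unit; M(MgO) = 40.304, so MgO mass = 62.068 g.
62.068/155.199 × 100 = 39.99 wt%.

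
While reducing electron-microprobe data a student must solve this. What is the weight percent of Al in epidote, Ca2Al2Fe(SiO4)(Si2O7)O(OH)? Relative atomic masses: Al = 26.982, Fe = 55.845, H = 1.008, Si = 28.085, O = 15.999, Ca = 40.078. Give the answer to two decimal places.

11.17 mass %

M(Ca2Al2Fe(SiO4)(Si2O7)O(OH)) = 483.215 g/mol.
Al contributes 2 × 26.982 = 53.964 g per mole.
53.964/483.215 = 0.1117 → 11.17%.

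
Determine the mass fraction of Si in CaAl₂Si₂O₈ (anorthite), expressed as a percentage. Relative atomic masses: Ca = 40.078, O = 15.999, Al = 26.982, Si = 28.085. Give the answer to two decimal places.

Molar mass of CaAl₂Si₂O₈: 1×40.078 + 2×26.982 + 2×28.085 + 8×15.999 = 278.204 g/mol.
Mass of Si per formula unit: 2 × 28.085 = 56.170 g.
Weight fraction Si = 56.170 / 278.204 = 0.2019.

20.19 weight percent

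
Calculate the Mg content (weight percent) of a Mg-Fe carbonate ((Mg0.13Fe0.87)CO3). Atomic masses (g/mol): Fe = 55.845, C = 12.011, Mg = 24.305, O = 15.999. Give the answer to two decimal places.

Molar mass of (Mg0.13Fe0.87)CO3: 0.13*24.305 + 0.87*55.845 + 1*12.011 + 3*15.999 = 111.753 g/mol.
Mass of Mg per formula unit: 0.13 × 24.305 = 3.160 g.
Weight fraction Mg = 3.160 / 111.753 = 0.0283.

2.83 weight percent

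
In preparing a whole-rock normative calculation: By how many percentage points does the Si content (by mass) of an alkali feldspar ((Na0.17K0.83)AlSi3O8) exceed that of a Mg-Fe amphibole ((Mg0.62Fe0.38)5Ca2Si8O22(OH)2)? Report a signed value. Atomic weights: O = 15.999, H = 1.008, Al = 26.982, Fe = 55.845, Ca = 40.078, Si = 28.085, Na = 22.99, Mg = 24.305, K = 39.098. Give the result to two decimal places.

First mineral: 84.255 g Si in 275.589 g formula = 30.57 wt% Si.
Second mineral: 224.680 g Si in 872.279 g formula = 25.76 wt% Si.
30.57% − 25.76% gives a difference of 4.81 percentage points.

4.81 percentage points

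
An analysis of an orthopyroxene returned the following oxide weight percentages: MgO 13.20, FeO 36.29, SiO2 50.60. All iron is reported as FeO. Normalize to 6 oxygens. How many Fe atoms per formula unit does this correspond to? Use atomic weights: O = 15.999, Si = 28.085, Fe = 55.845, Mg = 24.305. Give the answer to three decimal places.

1.204 Fe apfu

13.20 wt% MgO ÷ 40.304 g/mol = 0.32751 mol, giving 0.32751 Mg and 0.32751 O.
36.29 wt% FeO ÷ 71.844 g/mol = 0.50512 mol, giving 0.50512 Fe and 0.50512 O.
50.60 wt% SiO2 ÷ 60.083 g/mol = 0.84217 mol, giving 0.84217 Si and 1.68434 O.
Oxygen sums to 2.51697; scaling by 6/2.51697 = 2.38382 puts the formula on 6 O.
Fe: 0.50512 × 2.38382 = 1.204 atoms per formula unit.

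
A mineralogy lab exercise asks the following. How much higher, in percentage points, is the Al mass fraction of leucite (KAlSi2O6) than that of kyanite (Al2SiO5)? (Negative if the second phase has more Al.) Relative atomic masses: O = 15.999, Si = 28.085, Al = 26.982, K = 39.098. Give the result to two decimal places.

-20.94 percentage points

M(KAlSi2O6) = 218.244 g/mol, so wt% Al = 26.982/218.244 × 100 = 12.36%.
M(Al2SiO5) = 162.044 g/mol, so wt% Al = 53.964/162.044 × 100 = 33.30%.
12.36 − 33.30 = -20.94 pp.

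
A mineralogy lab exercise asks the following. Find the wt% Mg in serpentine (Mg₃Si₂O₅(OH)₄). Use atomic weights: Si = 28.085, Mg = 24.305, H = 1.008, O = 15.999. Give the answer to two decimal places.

26.31 wt%

Molar mass of Mg₃Si₂O₅(OH)₄: 3×24.305 + 2×28.085 + 9×15.999 + 4×1.008 = 277.108 g/mol.
Mass of Mg per formula unit: 3 × 24.305 = 72.915 g.
Weight fraction Mg = 72.915 / 277.108 = 0.2631.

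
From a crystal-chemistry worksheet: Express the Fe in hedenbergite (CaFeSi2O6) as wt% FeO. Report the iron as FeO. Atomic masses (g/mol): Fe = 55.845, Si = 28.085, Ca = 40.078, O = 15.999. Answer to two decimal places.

28.96 wt%

Molar mass of CaFeSi2O6 = 1*40.078 + 1*55.845 + 2*28.085 + 6*15.999 = 248.087 g/mol.
Each formula unit contains 1 Fe, equivalent to 1/1 = 1.0000 mol FeO.
M(FeO) = 1×55.845 + 1×15.999 = 71.844 g/mol.
Mass of FeO per formula unit = 1.0000 × 71.844 = 71.844 g.
FeO wt% = 71.844 / 248.087 × 100 = 28.96%.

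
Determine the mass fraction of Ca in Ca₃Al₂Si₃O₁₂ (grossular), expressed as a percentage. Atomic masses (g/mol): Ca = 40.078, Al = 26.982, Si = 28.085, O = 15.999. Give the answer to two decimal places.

Formula mass = 3·40.078 + 2·26.982 + 3·28.085 + 12·15.999 = 450.441 g/mol, of which 120.234 g is Ca.
So Ca makes up 120.234/450.441 = 0.2669 of the mass, i.e. 26.69%.

26.69 weight percent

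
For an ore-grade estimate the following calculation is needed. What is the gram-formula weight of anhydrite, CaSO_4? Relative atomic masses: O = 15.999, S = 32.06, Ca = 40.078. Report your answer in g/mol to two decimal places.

136.13 g/mol

Ca: 1 × 40.078 = 40.0780
S: 1 × 32.06 = 32.0600
O: 4 × 15.999 = 63.9960
Summing the contributions gives the formula mass.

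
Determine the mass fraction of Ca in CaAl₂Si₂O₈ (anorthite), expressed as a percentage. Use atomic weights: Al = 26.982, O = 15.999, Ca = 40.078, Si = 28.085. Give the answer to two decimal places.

14.41 weight percent

M(CaAl₂Si₂O₈) = 278.204 g/mol.
Ca contributes 1 × 40.078 = 40.078 g per mole.
40.078/278.204 = 0.1441 → 14.41%.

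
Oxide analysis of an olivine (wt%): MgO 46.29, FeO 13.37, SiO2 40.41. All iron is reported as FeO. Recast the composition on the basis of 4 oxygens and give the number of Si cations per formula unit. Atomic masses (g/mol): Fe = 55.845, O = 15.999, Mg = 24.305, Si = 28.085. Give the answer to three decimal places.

1.004 Si apfu

MgO (M=40.304): mol = 1.14852; Mg = 1.14852, O = 1.14852.
FeO (M=71.844): mol = 0.18610; Fe = 0.18610, O = 0.18610.
SiO2 (M=60.083): mol = 0.67257; Si = 0.67257, O = 1.34514.
ΣO = 2.67976; factor = 4/ΣO = 1.49267.
Si apfu = 0.67257 × 1.49267 = 1.004.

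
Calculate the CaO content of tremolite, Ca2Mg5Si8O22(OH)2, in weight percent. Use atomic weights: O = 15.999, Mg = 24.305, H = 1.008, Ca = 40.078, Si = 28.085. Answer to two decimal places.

13.81 wt%

Formula mass = 812.353 g/mol.
2 Ca → 2.0000 mol CaO per formula unit; M(CaO) = 56.077, so CaO mass = 112.154 g.
112.154/812.353 × 100 = 13.81 wt%.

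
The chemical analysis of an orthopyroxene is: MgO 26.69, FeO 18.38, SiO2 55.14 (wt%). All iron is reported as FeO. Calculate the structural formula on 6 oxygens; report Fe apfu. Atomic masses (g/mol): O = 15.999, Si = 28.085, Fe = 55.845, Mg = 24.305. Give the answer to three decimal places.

0.557 Fe apfu

MgO: 26.69/40.304 = 0.66222 mol → 0.66222 mol Mg, 0.66222 mol O.
FeO: 18.38/71.844 = 0.25583 mol → 0.25583 mol Fe, 0.25583 mol O.
SiO2: 55.14/60.083 = 0.91773 mol → 0.91773 mol Si, 1.83546 mol O.
Total oxygen = 2.75351 mol. Normalization factor = 6/2.75351 = 2.17904.
Fe per 6 O = 0.25583 × 2.17904 = 0.557.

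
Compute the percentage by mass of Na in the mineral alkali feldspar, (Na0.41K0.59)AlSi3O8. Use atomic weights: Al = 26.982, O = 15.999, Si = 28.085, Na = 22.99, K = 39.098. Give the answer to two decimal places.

M((Na0.41K0.59)AlSi3O8) = 271.723 g/mol.
Na contributes 0.41 × 22.99 = 9.426 g per mole.
9.426/271.723 = 0.0347 → 3.47%.

3.47 weight percent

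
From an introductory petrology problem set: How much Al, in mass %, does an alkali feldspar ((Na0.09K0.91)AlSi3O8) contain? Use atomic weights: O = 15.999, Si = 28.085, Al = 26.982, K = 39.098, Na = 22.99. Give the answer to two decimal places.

Formula mass = 0.09×22.99 + 0.91×39.098 + 1×26.982 + 3×28.085 + 8×15.999 = 276.877 g/mol, of which 26.982 g is Al.
So Al makes up 26.982/276.877 = 0.0975 of the mass, i.e. 9.75%.

9.75 mass %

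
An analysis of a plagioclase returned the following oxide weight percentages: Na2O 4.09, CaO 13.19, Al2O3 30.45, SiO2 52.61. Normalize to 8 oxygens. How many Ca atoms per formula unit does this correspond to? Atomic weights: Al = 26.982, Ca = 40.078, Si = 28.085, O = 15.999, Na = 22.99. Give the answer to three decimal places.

0.638 Ca apfu

Na2O (M=61.979): mol = 0.06599; Na = 0.13198, O = 0.06599.
CaO (M=56.077): mol = 0.23521; Ca = 0.23521, O = 0.23521.
Al2O3 (M=101.961): mol = 0.29864; Al = 0.59728, O = 0.89592.
SiO2 (M=60.083): mol = 0.87562; Si = 0.87562, O = 1.75124.
ΣO = 2.94836; factor = 8/ΣO = 2.71337.
Ca apfu = 0.23521 × 2.71337 = 0.638.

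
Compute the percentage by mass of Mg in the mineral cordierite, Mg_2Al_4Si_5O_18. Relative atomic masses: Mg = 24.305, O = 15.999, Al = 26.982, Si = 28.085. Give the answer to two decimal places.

8.31 wt%

Molar mass of Mg_2Al_4Si_5O_18: 2×24.305 + 4×26.982 + 5×28.085 + 18×15.999 = 584.945 g/mol.
Mass of Mg per formula unit: 2 × 24.305 = 48.610 g.
Weight fraction Mg = 48.610 / 584.945 = 0.0831.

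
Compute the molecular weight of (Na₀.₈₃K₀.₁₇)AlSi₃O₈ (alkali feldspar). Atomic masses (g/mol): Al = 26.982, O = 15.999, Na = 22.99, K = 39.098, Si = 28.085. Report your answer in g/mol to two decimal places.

264.96 g/mol

The formula mass is the sum 0.83*22.99 + 0.17*39.098 + 1*26.982 + 3*28.085 + 8*15.999.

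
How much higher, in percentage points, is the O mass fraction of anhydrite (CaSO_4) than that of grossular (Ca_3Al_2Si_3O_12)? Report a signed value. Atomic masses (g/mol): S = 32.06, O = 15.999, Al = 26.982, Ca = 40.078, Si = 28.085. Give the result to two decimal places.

4.39 percentage points

O in CaSO_4: molar mass 136.134 g/mol; 4×15.999 = 63.996 g → 47.01 wt%.
O in Ca_3Al_2Si_3O_12: molar mass 450.441 g/mol; 12×15.999 = 191.988 g → 42.62 wt%.
Difference = 47.01 − 42.62 = 4.39 percentage points.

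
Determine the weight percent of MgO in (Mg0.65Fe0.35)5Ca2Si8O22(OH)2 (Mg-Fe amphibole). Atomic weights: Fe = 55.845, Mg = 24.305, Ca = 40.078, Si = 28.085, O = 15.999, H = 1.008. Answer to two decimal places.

15.10 wt%

Molar mass of (Mg0.65Fe0.35)5Ca2Si8O22(OH)2 = 3.25×24.305 + 1.75×55.845 + 2×40.078 + 8×28.085 + 24×15.999 + 2×1.008 = 867.548 g/mol.
Each formula unit contains 3.25 Mg, equivalent to 3.25/1 = 3.2500 mol MgO.
M(MgO) = 1×24.305 + 1×15.999 = 40.304 g/mol.
Mass of MgO per formula unit = 3.2500 × 40.304 = 130.988 g.
MgO wt% = 130.988 / 867.548 × 100 = 15.10%.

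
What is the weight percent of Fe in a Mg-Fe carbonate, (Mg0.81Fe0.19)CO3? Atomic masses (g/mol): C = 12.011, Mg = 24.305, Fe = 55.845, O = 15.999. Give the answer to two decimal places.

M((Mg0.81Fe0.19)CO3) = 90.306 g/mol.
Fe contributes 0.19 × 55.845 = 10.611 g per mole.
10.611/90.306 = 0.1175 → 11.75%.

11.75 weight percent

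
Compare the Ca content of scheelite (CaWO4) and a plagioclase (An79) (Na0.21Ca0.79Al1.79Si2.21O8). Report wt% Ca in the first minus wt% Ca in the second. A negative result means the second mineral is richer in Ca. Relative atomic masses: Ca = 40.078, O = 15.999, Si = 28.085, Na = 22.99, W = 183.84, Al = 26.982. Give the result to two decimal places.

Ca in CaWO4: molar mass 287.914 g/mol; 1×40.078 = 40.078 g → 13.92 wt%.
Ca in Na0.21Ca0.79Al1.79Si2.21O8: molar mass 274.847 g/mol; 0.79×40.078 = 31.662 g → 11.52 wt%.
Difference = 13.92 − 11.52 = 2.40 percentage points.

2.40 percentage points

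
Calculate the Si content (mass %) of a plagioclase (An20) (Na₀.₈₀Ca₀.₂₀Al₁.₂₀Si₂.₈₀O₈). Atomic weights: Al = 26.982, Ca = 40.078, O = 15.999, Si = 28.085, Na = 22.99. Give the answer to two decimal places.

M(Na₀.₈₀Ca₀.₂₀Al₁.₂₀Si₂.₈₀O₈) = 265.416 g/mol.
Si contributes 2.80 × 28.085 = 78.638 g per mole.
78.638/265.416 = 0.2963 → 29.63%.

29.63 mass %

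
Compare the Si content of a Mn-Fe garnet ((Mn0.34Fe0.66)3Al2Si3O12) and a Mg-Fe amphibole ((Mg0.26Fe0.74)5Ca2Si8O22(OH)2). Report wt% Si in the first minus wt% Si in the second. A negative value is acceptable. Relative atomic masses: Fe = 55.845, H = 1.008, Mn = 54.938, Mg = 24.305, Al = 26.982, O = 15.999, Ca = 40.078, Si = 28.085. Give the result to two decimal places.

First mineral: 84.255 g Si in 496.817 g formula = 16.96 wt% Si.
Second mineral: 224.680 g Si in 929.051 g formula = 24.18 wt% Si.
16.96% − 24.18% gives a difference of -7.22 percentage points.

-7.22 percentage points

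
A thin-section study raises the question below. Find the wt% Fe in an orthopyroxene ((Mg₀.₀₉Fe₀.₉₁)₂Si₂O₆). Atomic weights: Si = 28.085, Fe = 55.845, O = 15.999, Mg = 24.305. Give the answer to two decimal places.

Molar mass of (Mg₀.₀₉Fe₀.₉₁)₂Si₂O₆: 0.18*24.305 + 1.82*55.845 + 2*28.085 + 6*15.999 = 258.177 g/mol.
Mass of Fe per formula unit: 1.82 × 55.845 = 101.638 g.
Weight fraction Fe = 101.638 / 258.177 = 0.3937.

39.37 wt%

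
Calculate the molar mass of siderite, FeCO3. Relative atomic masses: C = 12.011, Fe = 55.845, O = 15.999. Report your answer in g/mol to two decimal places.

M = 1·55.845 + 1·12.011 + 3·15.999

115.85 g/mol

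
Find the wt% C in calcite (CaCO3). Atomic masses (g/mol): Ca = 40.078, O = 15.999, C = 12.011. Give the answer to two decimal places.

12.00 weight percent

Formula mass = 1·40.078 + 1·12.011 + 3·15.999 = 100.086 g/mol, of which 12.011 g is C.
So C makes up 12.011/100.086 = 0.1200 of the mass, i.e. 12.00%.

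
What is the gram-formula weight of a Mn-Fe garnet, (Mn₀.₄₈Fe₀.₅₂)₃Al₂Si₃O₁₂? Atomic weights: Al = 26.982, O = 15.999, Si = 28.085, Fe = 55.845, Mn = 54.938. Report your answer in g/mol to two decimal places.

496.44 g/mol

The formula mass is the sum 1.44·54.938 + 1.56·55.845 + 2·26.982 + 3·28.085 + 12·15.999.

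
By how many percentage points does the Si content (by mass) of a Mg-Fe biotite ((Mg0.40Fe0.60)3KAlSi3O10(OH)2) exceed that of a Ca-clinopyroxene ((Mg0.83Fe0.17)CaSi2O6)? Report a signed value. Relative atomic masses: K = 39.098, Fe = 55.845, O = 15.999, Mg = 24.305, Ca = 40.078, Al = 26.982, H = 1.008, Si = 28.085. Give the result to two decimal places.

-7.54 percentage points

M((Mg0.40Fe0.60)3KAlSi3O10(OH)2) = 474.026 g/mol, so wt% Si = 84.255/474.026 × 100 = 17.77%.
M((Mg0.83Fe0.17)CaSi2O6) = 221.909 g/mol, so wt% Si = 56.170/221.909 × 100 = 25.31%.
17.77 − 25.31 = -7.54 pp.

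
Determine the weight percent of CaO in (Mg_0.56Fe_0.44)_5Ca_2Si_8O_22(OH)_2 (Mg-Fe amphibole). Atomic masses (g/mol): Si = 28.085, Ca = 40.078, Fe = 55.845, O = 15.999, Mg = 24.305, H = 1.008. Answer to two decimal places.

M((Mg_0.56Fe_0.44)_5Ca_2Si_8O_22(OH)_2) = 881.741 g/mol; M(CaO) = 56.077 g/mol.
Moles CaO per formula unit = 2 Ca ÷ 1 = 2.0000.
CaO fraction = (2.0000 × 56.077) / 881.741 = 112.154/881.741 = 0.1272.

12.72 wt%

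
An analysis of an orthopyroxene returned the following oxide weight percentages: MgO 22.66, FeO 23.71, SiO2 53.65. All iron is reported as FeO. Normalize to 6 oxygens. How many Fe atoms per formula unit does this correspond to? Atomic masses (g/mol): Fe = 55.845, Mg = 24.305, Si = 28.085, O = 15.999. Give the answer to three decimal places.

MgO: 22.66/40.304 = 0.56223 mol → 0.56223 mol Mg, 0.56223 mol O.
FeO: 23.71/71.844 = 0.33002 mol → 0.33002 mol Fe, 0.33002 mol O.
SiO2: 53.65/60.083 = 0.89293 mol → 0.89293 mol Si, 1.78586 mol O.
Total oxygen = 2.67811 mol. Normalization factor = 6/2.67811 = 2.24039.
Fe per 6 O = 0.33002 × 2.24039 = 0.739.

0.739 Fe apfu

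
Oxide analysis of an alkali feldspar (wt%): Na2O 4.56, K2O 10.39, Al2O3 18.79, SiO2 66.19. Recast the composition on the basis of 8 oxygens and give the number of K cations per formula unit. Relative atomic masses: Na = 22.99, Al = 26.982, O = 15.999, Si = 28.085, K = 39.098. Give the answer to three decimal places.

0.600 K apfu

Na2O: 4.56/61.979 = 0.07357 mol → 0.14714 mol Na, 0.07357 mol O.
K2O: 10.39/94.195 = 0.11030 mol → 0.22060 mol K, 0.11030 mol O.
Al2O3: 18.79/101.961 = 0.18429 mol → 0.36858 mol Al, 0.55287 mol O.
SiO2: 66.19/60.083 = 1.10164 mol → 1.10164 mol Si, 2.20328 mol O.
Total oxygen = 2.94002 mol. Normalization factor = 8/2.94002 = 2.72107.
K per 8 O = 0.22060 × 2.72107 = 0.600.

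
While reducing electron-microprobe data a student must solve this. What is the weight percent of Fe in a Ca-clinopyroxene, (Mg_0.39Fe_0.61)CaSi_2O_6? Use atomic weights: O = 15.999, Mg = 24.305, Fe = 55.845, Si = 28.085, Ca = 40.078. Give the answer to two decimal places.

Formula mass = 0.39·24.305 + 0.61·55.845 + 1·40.078 + 2·28.085 + 6·15.999 = 235.786 g/mol, of which 34.065 g is Fe.
So Fe makes up 34.065/235.786 = 0.1445 of the mass, i.e. 14.45%.

14.45 mass %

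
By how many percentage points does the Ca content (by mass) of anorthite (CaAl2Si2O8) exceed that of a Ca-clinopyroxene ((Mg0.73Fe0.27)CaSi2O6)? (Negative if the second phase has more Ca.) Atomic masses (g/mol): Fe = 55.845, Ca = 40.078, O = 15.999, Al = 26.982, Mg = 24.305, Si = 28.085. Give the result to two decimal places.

-3.40 percentage points

M(CaAl2Si2O8) = 278.204 g/mol, so wt% Ca = 40.078/278.204 × 100 = 14.41%.
M((Mg0.73Fe0.27)CaSi2O6) = 225.063 g/mol, so wt% Ca = 40.078/225.063 × 100 = 17.81%.
14.41 − 17.81 = -3.40 pp.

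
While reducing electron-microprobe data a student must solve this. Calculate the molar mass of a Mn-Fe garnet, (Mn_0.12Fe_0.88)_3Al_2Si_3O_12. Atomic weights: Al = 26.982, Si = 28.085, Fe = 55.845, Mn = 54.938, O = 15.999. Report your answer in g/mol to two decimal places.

Mn: 0.36 × 54.938 = 19.7777
Fe: 2.64 × 55.845 = 147.4308
Al: 2 × 26.982 = 53.9640
Si: 3 × 28.085 = 84.2550
O: 12 × 15.999 = 191.9880
Summing the contributions gives the formula mass.

497.42 g/mol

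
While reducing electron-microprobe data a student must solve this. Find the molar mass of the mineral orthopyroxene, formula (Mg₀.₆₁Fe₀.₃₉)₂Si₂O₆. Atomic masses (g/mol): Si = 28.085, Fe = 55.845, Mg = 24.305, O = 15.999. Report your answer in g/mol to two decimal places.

225.38 g/mol

The formula mass is the sum 1.22·24.305 + 0.78·55.845 + 2·28.085 + 6·15.999.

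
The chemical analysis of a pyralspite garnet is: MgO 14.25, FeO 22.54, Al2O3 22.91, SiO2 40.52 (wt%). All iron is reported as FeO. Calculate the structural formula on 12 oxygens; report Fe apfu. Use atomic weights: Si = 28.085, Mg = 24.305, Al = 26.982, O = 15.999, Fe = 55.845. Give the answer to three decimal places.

1.399 Fe apfu

MgO: 14.25/40.304 = 0.35356 mol → 0.35356 mol Mg, 0.35356 mol O.
FeO: 22.54/71.844 = 0.31374 mol → 0.31374 mol Fe, 0.31374 mol O.
Al2O3: 22.91/101.961 = 0.22469 mol → 0.44938 mol Al, 0.67407 mol O.
SiO2: 40.52/60.083 = 0.67440 mol → 0.67440 mol Si, 1.34880 mol O.
Total oxygen = 2.69017 mol. Normalization factor = 12/2.69017 = 4.46068.
Fe per 12 O = 0.31374 × 4.46068 = 1.399.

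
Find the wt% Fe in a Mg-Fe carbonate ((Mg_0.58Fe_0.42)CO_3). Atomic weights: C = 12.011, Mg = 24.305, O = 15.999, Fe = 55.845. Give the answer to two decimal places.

M((Mg_0.58Fe_0.42)CO_3) = 97.560 g/mol.
Fe contributes 0.42 × 55.845 = 23.455 g per mole.
23.455/97.560 = 0.2404 → 24.04%.

24.04 wt%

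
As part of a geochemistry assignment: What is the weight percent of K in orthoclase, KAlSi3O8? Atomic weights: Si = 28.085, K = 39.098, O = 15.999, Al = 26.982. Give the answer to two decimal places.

Molar mass of KAlSi3O8: 1×39.098 + 1×26.982 + 3×28.085 + 8×15.999 = 278.327 g/mol.
Mass of K per formula unit: 1 × 39.098 = 39.098 g.
Weight fraction K = 39.098 / 278.327 = 0.1405.

14.05 wt%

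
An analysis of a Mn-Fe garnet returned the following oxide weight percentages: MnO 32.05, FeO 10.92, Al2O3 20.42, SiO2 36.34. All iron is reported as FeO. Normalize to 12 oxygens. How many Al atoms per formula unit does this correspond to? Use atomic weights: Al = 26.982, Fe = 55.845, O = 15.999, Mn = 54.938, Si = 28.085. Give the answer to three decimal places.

32.05 wt% MnO ÷ 70.937 g/mol = 0.45181 mol, giving 0.45181 Mn and 0.45181 O.
10.92 wt% FeO ÷ 71.844 g/mol = 0.15200 mol, giving 0.15200 Fe and 0.15200 O.
20.42 wt% Al2O3 ÷ 101.961 g/mol = 0.20027 mol, giving 0.40054 Al and 0.60081 O.
36.34 wt% SiO2 ÷ 60.083 g/mol = 0.60483 mol, giving 0.60483 Si and 1.20966 O.
Oxygen sums to 2.41428; scaling by 12/2.41428 = 4.97043 puts the formula on 12 O.
Al: 0.40054 × 4.97043 = 1.991 atoms per formula unit.

1.991 Al apfu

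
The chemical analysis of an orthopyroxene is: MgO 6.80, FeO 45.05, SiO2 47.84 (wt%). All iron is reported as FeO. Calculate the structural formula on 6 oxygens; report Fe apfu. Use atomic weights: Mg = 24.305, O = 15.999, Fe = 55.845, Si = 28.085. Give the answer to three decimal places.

MgO (M=40.304): mol = 0.16872; Mg = 0.16872, O = 0.16872.
FeO (M=71.844): mol = 0.62705; Fe = 0.62705, O = 0.62705.
SiO2 (M=60.083): mol = 0.79623; Si = 0.79623, O = 1.59246.
ΣO = 2.38823; factor = 6/ΣO = 2.51232.
Fe apfu = 0.62705 × 2.51232 = 1.575.

1.575 Fe apfu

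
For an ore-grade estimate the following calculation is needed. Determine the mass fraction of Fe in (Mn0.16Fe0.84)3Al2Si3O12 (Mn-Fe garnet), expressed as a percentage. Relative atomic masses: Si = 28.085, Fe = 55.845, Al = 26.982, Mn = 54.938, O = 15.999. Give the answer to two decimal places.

28.30 mass %

M((Mn0.16Fe0.84)3Al2Si3O12) = 497.307 g/mol.
Fe contributes 2.52 × 55.845 = 140.729 g per mole.
140.729/497.307 = 0.2830 → 28.30%.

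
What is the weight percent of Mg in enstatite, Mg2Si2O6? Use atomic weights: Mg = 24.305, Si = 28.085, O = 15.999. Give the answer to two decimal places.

24.21 weight percent

Molar mass of Mg2Si2O6: 2*24.305 + 2*28.085 + 6*15.999 = 200.774 g/mol.
Mass of Mg per formula unit: 2 × 24.305 = 48.610 g.
Weight fraction Mg = 48.610 / 200.774 = 0.2421.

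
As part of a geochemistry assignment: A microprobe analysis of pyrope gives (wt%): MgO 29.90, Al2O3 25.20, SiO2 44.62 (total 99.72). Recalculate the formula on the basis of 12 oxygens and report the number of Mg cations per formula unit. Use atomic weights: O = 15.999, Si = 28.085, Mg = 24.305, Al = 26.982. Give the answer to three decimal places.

MgO: 29.90/40.304 = 0.74186 mol → 0.74186 mol Mg, 0.74186 mol O.
Al2O3: 25.20/101.961 = 0.24715 mol → 0.49430 mol Al, 0.74145 mol O.
SiO2: 44.62/60.083 = 0.74264 mol → 0.74264 mol Si, 1.48528 mol O.
Total oxygen = 2.96859 mol. Normalization factor = 12/2.96859 = 4.04232.
Mg per 12 O = 0.74186 × 4.04232 = 2.999.

2.999 Mg apfu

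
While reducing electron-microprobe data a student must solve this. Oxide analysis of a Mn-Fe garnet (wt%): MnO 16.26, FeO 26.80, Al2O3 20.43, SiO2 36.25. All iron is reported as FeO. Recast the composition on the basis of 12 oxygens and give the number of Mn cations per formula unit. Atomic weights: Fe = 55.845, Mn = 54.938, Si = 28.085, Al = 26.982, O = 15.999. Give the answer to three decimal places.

MnO (M=70.937): mol = 0.22922; Mn = 0.22922, O = 0.22922.
FeO (M=71.844): mol = 0.37303; Fe = 0.37303, O = 0.37303.
Al2O3 (M=101.961): mol = 0.20037; Al = 0.40074, O = 0.60111.
SiO2 (M=60.083): mol = 0.60333; Si = 0.60333, O = 1.20666.
ΣO = 2.41002; factor = 12/ΣO = 4.97921.
Mn apfu = 0.22922 × 4.97921 = 1.141.

1.141 Mn apfu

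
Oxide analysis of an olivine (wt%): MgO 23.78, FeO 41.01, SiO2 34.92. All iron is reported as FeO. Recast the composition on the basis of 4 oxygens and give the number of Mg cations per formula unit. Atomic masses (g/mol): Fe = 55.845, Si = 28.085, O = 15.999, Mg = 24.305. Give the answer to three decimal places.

1.016 Mg apfu

MgO (M=40.304): mol = 0.59002; Mg = 0.59002, O = 0.59002.
FeO (M=71.844): mol = 0.57082; Fe = 0.57082, O = 0.57082.
SiO2 (M=60.083): mol = 0.58120; Si = 0.58120, O = 1.16240.
ΣO = 2.32324; factor = 4/ΣO = 1.72173.
Mg apfu = 0.59002 × 1.72173 = 1.016.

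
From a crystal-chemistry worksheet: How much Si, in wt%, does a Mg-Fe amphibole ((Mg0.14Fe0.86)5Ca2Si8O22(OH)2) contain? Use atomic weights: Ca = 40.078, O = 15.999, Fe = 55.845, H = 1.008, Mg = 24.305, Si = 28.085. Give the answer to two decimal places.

Molar mass of (Mg0.14Fe0.86)5Ca2Si8O22(OH)2: 0.70*24.305 + 4.30*55.845 + 2*40.078 + 8*28.085 + 24*15.999 + 2*1.008 = 947.975 g/mol.
Mass of Si per formula unit: 8 × 28.085 = 224.680 g.
Weight fraction Si = 224.680 / 947.975 = 0.2370.

23.70 wt%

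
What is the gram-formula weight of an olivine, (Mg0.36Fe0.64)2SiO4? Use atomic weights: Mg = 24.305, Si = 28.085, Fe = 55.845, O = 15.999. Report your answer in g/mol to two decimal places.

181.06 g/mol

M = 0.72×24.305 + 1.28×55.845 + 1×28.085 + 4×15.999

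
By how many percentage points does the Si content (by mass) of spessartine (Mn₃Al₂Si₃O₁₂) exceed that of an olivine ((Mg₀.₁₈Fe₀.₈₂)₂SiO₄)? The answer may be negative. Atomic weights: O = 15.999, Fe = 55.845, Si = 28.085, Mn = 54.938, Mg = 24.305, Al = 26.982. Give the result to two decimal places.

First mineral: 84.255 g Si in 495.021 g formula = 17.02 wt% Si.
Second mineral: 28.085 g Si in 192.417 g formula = 14.60 wt% Si.
17.02% − 14.60% gives a difference of 2.42 percentage points.

2.42 percentage points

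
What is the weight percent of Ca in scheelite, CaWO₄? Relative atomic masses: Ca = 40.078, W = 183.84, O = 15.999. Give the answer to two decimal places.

Formula mass = 1*40.078 + 1*183.84 + 4*15.999 = 287.914 g/mol, of which 40.078 g is Ca.
So Ca makes up 40.078/287.914 = 0.1392 of the mass, i.e. 13.92%.

13.92 mass %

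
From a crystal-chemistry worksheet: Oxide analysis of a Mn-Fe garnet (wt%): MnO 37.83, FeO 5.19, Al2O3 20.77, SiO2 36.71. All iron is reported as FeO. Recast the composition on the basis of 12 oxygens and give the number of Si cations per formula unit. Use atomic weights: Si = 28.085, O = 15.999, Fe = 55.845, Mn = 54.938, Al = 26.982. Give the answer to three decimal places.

3.007 Si apfu

37.83 wt% MnO ÷ 70.937 g/mol = 0.53329 mol, giving 0.53329 Mn and 0.53329 O.
5.19 wt% FeO ÷ 71.844 g/mol = 0.07224 mol, giving 0.07224 Fe and 0.07224 O.
20.77 wt% Al2O3 ÷ 101.961 g/mol = 0.20371 mol, giving 0.40742 Al and 0.61113 O.
36.71 wt% SiO2 ÷ 60.083 g/mol = 0.61099 mol, giving 0.61099 Si and 1.22198 O.
Oxygen sums to 2.43864; scaling by 12/2.43864 = 4.92078 puts the formula on 12 O.
Si: 0.61099 × 4.92078 = 3.007 atoms per formula unit.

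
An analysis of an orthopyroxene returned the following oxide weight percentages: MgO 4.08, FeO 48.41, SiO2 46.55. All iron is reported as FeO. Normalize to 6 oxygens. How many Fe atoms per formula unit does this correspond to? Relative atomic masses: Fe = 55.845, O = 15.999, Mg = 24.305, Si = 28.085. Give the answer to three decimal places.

MgO (M=40.304): mol = 0.10123; Mg = 0.10123, O = 0.10123.
FeO (M=71.844): mol = 0.67382; Fe = 0.67382, O = 0.67382.
SiO2 (M=60.083): mol = 0.77476; Si = 0.77476, O = 1.54952.
ΣO = 2.32457; factor = 6/ΣO = 2.58112.
Fe apfu = 0.67382 × 2.58112 = 1.739.

1.739 Fe apfu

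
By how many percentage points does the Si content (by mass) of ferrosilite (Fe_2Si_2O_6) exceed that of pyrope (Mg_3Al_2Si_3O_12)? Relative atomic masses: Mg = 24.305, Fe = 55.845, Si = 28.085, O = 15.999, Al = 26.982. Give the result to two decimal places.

First mineral: 56.170 g Si in 263.854 g formula = 21.29 wt% Si.
Second mineral: 84.255 g Si in 403.122 g formula = 20.90 wt% Si.
21.29% − 20.90% gives a difference of 0.39 percentage points.

0.39 percentage points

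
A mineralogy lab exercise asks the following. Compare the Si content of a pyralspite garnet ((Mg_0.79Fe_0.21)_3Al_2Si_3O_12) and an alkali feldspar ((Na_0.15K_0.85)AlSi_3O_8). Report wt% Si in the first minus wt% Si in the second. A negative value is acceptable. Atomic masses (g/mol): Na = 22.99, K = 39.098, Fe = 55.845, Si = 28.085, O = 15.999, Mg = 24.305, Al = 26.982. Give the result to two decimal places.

Si in (Mg_0.79Fe_0.21)_3Al_2Si_3O_12: molar mass 422.992 g/mol; 3×28.085 = 84.255 g → 19.92 wt%.
Si in (Na_0.15K_0.85)AlSi_3O_8: molar mass 275.911 g/mol; 3×28.085 = 84.255 g → 30.54 wt%.
Difference = 19.92 − 30.54 = -10.62 percentage points.

-10.62 percentage points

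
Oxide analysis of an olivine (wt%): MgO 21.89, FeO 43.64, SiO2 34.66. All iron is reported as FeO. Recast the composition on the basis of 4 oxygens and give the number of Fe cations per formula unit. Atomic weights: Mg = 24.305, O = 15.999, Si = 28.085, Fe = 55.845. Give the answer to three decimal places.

MgO: 21.89/40.304 = 0.54312 mol → 0.54312 mol Mg, 0.54312 mol O.
FeO: 43.64/71.844 = 0.60743 mol → 0.60743 mol Fe, 0.60743 mol O.
SiO2: 34.66/60.083 = 0.57687 mol → 0.57687 mol Si, 1.15374 mol O.
Total oxygen = 2.30429 mol. Normalization factor = 4/2.30429 = 1.73589.
Fe per 4 O = 0.60743 × 1.73589 = 1.054.

1.054 Fe apfu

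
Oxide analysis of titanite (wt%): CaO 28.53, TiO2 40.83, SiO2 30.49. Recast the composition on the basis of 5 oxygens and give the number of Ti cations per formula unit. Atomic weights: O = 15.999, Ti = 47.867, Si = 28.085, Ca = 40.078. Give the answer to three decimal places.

1.004 Ti apfu

CaO: 28.53/56.077 = 0.50876 mol → 0.50876 mol Ca, 0.50876 mol O.
TiO2: 40.83/79.865 = 0.51124 mol → 0.51124 mol Ti, 1.02248 mol O.
SiO2: 30.49/60.083 = 0.50746 mol → 0.50746 mol Si, 1.01492 mol O.
Total oxygen = 2.54616 mol. Normalization factor = 5/2.54616 = 1.96374.
Ti per 5 O = 0.51124 × 1.96374 = 1.004.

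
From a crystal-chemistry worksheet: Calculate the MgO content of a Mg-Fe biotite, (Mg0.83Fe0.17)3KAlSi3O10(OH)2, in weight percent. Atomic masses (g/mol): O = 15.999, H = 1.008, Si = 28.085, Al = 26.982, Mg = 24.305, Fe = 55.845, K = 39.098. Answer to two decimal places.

23.16 wt%

Molar mass of (Mg0.83Fe0.17)3KAlSi3O10(OH)2 = 2.49×24.305 + 0.51×55.845 + 1×39.098 + 1×26.982 + 3×28.085 + 12×15.999 + 2×1.008 = 433.339 g/mol.
Each formula unit contains 2.49 Mg, equivalent to 2.49/1 = 2.4900 mol MgO.
M(MgO) = 1×24.305 + 1×15.999 = 40.304 g/mol.
Mass of MgO per formula unit = 2.4900 × 40.304 = 100.357 g.
MgO wt% = 100.357 / 433.339 × 100 = 23.16%.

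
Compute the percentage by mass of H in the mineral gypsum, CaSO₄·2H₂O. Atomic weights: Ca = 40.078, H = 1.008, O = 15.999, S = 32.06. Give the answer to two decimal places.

M(CaSO₄·2H₂O) = 172.164 g/mol.
H contributes 4 × 1.008 = 4.032 g per mole.
4.032/172.164 = 0.0234 → 2.34%.

2.34 weight percent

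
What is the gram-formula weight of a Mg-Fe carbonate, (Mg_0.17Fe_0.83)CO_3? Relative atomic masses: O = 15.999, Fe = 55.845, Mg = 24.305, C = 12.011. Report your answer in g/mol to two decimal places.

110.49 g/mol

The formula mass is the sum 0.17(24.305) + 0.83(55.845) + 1(12.011) + 3(15.999).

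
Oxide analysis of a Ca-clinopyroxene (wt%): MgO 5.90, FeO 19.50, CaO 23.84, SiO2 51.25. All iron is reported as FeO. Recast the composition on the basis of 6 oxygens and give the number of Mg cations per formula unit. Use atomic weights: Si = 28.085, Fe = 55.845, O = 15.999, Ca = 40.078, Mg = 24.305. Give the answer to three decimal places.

MgO: 5.90/40.304 = 0.14639 mol → 0.14639 mol Mg, 0.14639 mol O.
FeO: 19.50/71.844 = 0.27142 mol → 0.27142 mol Fe, 0.27142 mol O.
CaO: 23.84/56.077 = 0.42513 mol → 0.42513 mol Ca, 0.42513 mol O.
SiO2: 51.25/60.083 = 0.85299 mol → 0.85299 mol Si, 1.70598 mol O.
Total oxygen = 2.54892 mol. Normalization factor = 6/2.54892 = 2.35394.
Mg per 6 O = 0.14639 × 2.35394 = 0.345.

0.345 Mg apfu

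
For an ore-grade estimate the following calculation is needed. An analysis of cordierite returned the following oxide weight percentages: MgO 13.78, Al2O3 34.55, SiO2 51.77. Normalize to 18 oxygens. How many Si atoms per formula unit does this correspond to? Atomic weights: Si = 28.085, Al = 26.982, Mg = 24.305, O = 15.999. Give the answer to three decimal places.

MgO (M=40.304): mol = 0.34190; Mg = 0.34190, O = 0.34190.
Al2O3 (M=101.961): mol = 0.33886; Al = 0.67772, O = 1.01658.
SiO2 (M=60.083): mol = 0.86164; Si = 0.86164, O = 1.72328.
ΣO = 3.08176; factor = 18/ΣO = 5.84082.
Si apfu = 0.86164 × 5.84082 = 5.033.

5.033 Si apfu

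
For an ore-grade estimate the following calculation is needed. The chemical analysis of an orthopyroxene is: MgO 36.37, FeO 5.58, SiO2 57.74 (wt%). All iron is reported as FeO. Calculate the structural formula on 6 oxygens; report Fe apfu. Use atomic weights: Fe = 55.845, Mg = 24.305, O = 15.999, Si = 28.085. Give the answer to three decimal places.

0.161 Fe apfu

36.37 wt% MgO ÷ 40.304 g/mol = 0.90239 mol, giving 0.90239 Mg and 0.90239 O.
5.58 wt% FeO ÷ 71.844 g/mol = 0.07767 mol, giving 0.07767 Fe and 0.07767 O.
57.74 wt% SiO2 ÷ 60.083 g/mol = 0.96100 mol, giving 0.96100 Si and 1.92200 O.
Oxygen sums to 2.90206; scaling by 6/2.90206 = 2.06750 puts the formula on 6 O.
Fe: 0.07767 × 2.06750 = 0.161 atoms per formula unit.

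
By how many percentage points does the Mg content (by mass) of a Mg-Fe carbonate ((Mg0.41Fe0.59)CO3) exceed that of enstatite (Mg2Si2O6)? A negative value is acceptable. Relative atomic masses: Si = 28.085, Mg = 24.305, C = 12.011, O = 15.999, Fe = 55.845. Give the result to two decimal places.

-14.53 percentage points

M((Mg0.41Fe0.59)CO3) = 102.922 g/mol, so wt% Mg = 9.965/102.922 × 100 = 9.68%.
M(Mg2Si2O6) = 200.774 g/mol, so wt% Mg = 48.610/200.774 × 100 = 24.21%.
9.68 − 24.21 = -14.53 pp.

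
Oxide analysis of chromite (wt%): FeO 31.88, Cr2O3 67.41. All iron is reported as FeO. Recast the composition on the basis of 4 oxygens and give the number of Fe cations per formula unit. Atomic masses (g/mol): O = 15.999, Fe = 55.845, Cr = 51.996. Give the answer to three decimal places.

31.88 wt% FeO ÷ 71.844 g/mol = 0.44374 mol, giving 0.44374 Fe and 0.44374 O.
67.41 wt% Cr2O3 ÷ 151.989 g/mol = 0.44352 mol, giving 0.88704 Cr and 1.33056 O.
Oxygen sums to 1.77430; scaling by 4/1.77430 = 2.25441 puts the formula on 4 O.
Fe: 0.44374 × 2.25441 = 1.000 atoms per formula unit.

1.000 Fe apfu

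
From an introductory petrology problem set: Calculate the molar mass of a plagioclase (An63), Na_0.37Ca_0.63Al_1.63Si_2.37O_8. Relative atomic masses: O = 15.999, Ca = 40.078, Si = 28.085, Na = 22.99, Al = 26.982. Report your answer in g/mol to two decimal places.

272.29 g/mol

The formula mass is the sum 0.37*22.99 + 0.63*40.078 + 1.63*26.982 + 2.37*28.085 + 8*15.999.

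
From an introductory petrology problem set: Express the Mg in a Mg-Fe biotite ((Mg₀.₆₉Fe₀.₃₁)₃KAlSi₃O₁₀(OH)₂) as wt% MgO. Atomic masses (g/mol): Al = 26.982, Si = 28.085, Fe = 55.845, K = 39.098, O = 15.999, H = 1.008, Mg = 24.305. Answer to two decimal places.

18.68 wt%

M((Mg₀.₆₉Fe₀.₃₁)₃KAlSi₃O₁₀(OH)₂) = 446.586 g/mol; M(MgO) = 40.304 g/mol.
Moles MgO per formula unit = 2.07 Mg ÷ 1 = 2.0700.
MgO fraction = (2.0700 × 40.304) / 446.586 = 83.429/446.586 = 0.1868.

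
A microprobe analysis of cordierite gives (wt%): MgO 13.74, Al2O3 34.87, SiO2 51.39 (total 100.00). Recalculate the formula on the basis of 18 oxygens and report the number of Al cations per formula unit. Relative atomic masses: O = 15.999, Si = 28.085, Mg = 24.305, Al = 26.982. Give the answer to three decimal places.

MgO (M=40.304): mol = 0.34091; Mg = 0.34091, O = 0.34091.
Al2O3 (M=101.961): mol = 0.34199; Al = 0.68398, O = 1.02597.
SiO2 (M=60.083): mol = 0.85532; Si = 0.85532, O = 1.71064.
ΣO = 3.07752; factor = 18/ΣO = 5.84887.
Al apfu = 0.68398 × 5.84887 = 4.001.

4.001 Al apfu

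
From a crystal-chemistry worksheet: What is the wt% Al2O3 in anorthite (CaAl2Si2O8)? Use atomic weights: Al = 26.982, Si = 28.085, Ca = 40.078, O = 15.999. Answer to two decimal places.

36.65 wt%

Molar mass of CaAl2Si2O8 = 1×40.078 + 2×26.982 + 2×28.085 + 8×15.999 = 278.204 g/mol.
Each formula unit contains 2 Al, equivalent to 2/2 = 1.0000 mol Al2O3.
M(Al2O3) = 2×26.982 + 3×15.999 = 101.961 g/mol.
Mass of Al2O3 per formula unit = 1.0000 × 101.961 = 101.961 g.
Al2O3 wt% = 101.961 / 278.204 × 100 = 36.65%.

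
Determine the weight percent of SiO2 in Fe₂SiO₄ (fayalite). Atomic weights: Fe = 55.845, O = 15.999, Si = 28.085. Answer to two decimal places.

Formula mass = 203.771 g/mol.
1 Si → 1.0000 mol SiO2 per formula unit; M(SiO2) = 60.083, so SiO2 mass = 60.083 g.
60.083/203.771 × 100 = 29.49 wt%.

29.49 wt%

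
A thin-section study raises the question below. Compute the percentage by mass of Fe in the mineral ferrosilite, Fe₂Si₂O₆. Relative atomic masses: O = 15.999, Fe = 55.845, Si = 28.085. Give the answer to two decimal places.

42.33 wt%

M(Fe₂Si₂O₆) = 263.854 g/mol.
Fe contributes 2 × 55.845 = 111.690 g per mole.
111.690/263.854 = 0.4233 → 42.33%.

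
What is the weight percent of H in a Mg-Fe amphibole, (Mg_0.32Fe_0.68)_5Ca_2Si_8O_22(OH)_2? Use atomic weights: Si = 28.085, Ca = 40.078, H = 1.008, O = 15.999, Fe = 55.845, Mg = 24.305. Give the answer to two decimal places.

M((Mg_0.32Fe_0.68)_5Ca_2Si_8O_22(OH)_2) = 919.589 g/mol.
H contributes 2 × 1.008 = 2.016 g per mole.
2.016/919.589 = 0.0022 → 0.22%.

0.22 weight percent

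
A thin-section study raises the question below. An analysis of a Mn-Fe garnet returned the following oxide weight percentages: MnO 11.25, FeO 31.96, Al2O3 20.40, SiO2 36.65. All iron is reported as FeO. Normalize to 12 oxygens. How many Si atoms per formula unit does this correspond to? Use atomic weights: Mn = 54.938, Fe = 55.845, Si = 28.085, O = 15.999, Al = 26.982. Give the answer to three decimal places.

MnO (M=70.937): mol = 0.15859; Mn = 0.15859, O = 0.15859.
FeO (M=71.844): mol = 0.44485; Fe = 0.44485, O = 0.44485.
Al2O3 (M=101.961): mol = 0.20008; Al = 0.40016, O = 0.60024.
SiO2 (M=60.083): mol = 0.60999; Si = 0.60999, O = 1.21998.
ΣO = 2.42366; factor = 12/ΣO = 4.95119.
Si apfu = 0.60999 × 4.95119 = 3.020.

3.020 Si apfu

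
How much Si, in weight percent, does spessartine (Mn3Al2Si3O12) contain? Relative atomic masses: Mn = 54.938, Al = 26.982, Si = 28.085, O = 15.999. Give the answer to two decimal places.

17.02 weight percent

Formula mass = 3·54.938 + 2·26.982 + 3·28.085 + 12·15.999 = 495.021 g/mol, of which 84.255 g is Si.
So Si makes up 84.255/495.021 = 0.1702 of the mass, i.e. 17.02%.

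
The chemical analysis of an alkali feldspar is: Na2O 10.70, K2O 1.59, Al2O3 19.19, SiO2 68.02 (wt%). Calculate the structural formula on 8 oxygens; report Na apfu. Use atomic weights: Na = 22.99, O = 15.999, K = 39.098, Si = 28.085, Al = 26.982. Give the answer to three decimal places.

0.915 Na apfu

10.70 wt% Na2O ÷ 61.979 g/mol = 0.17264 mol, giving 0.34528 Na and 0.17264 O.
1.59 wt% K2O ÷ 94.195 g/mol = 0.01688 mol, giving 0.03376 K and 0.01688 O.
19.19 wt% Al2O3 ÷ 101.961 g/mol = 0.18821 mol, giving 0.37642 Al and 0.56463 O.
68.02 wt% SiO2 ÷ 60.083 g/mol = 1.13210 mol, giving 1.13210 Si and 2.26420 O.
Oxygen sums to 3.01835; scaling by 8/3.01835 = 2.65045 puts the formula on 8 O.
Na: 0.34528 × 2.65045 = 0.915 atoms per formula unit.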